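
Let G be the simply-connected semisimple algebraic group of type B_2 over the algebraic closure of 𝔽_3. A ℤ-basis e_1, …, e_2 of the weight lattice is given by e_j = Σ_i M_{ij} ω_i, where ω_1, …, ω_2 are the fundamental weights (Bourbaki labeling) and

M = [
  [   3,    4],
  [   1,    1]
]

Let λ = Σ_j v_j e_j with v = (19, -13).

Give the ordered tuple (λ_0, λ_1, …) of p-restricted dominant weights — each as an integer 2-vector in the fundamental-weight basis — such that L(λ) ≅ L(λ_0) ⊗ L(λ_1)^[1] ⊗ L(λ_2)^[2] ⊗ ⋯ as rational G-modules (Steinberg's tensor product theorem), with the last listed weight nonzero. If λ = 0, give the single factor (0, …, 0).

((2, 0), (1, 2))

Compute c_i = Σ_j M_{ij} v_j with v = (19, -13):
  c_1 = 3·19 + (4)·(-13) = 5
  c_2 = 1·19 + (1)·(-13) = 6
Base-3 expansion of each c_i:
  c_1 = 5 = 2·3^0 + 1·3^1
  c_2 = 6 = 0·3^0 + 2·3^1
Factor λ_0 = (2, 0)
Factor λ_1 = (1, 2)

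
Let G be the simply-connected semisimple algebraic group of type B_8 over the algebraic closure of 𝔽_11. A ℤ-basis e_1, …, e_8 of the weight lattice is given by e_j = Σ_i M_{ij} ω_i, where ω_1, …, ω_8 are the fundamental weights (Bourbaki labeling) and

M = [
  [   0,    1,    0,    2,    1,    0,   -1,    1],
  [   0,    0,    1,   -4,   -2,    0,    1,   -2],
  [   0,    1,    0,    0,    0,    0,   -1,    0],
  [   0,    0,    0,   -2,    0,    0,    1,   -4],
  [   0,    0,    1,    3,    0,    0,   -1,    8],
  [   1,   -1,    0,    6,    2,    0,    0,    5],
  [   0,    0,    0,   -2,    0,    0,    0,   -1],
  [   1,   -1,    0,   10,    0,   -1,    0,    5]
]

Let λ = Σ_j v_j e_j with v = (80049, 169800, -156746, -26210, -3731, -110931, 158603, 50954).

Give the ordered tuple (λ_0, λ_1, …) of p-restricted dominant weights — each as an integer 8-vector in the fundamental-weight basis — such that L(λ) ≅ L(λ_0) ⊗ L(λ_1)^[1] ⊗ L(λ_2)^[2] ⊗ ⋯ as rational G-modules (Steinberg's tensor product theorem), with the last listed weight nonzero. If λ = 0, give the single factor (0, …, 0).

Converting to the ω-basis (c_i = row i of M dotted with v = (80049, 169800, -156746, -26210, -3731, -110931, 158603, 50954)):
  c_1 = 0*80049 + 1*169800 + 0*-156746 + 2*-26210 + 1*-3731 + 0*-110931 + -1*158603 + 1*50954 = 6000
  c_2 = 0*80049 + 0*169800 + 1*-156746 + -4*-26210 + -2*-3731 + 0*-110931 + 1*158603 + -2*50954 = 12251
  c_3 = 0*80049 + 1*169800 + 0*-156746 + 0*-26210 + 0*-3731 + 0*-110931 + -1*158603 + 0*50954 = 11197
  c_4 = 0*80049 + 0*169800 + 0*-156746 + -2*-26210 + 0*-3731 + 0*-110931 + 1*158603 + -4*50954 = 7207
  c_5 = 0*80049 + 0*169800 + 1*-156746 + 3*-26210 + 0*-3731 + 0*-110931 + -1*158603 + 8*50954 = 13653
  c_6 = 1*80049 + -1*169800 + 0*-156746 + 6*-26210 + 2*-3731 + 0*-110931 + 0*158603 + 5*50954 = 297
  c_7 = 0*80049 + 0*169800 + 0*-156746 + -2*-26210 + 0*-3731 + 0*-110931 + 0*158603 + -1*50954 = 1466
  c_8 = 1*80049 + -1*169800 + 0*-156746 + 10*-26210 + 0*-3731 + -1*-110931 + 0*158603 + 5*50954 = 13850
Writing each c_i in base p = 11:
  c_1 = 6000 = 5·11^0 + 6·11^1 + 5·11^2 + 4·11^3
  c_2 = 12251 = 8·11^0 + 2·11^1 + 2·11^2 + 9·11^3
  c_3 = 11197 = 10·11^0 + 5·11^1 + 4·11^2 + 8·11^3
  c_4 = 7207 = 2·11^0 + 6·11^1 + 4·11^2 + 5·11^3
  c_5 = 13653 = 2·11^0 + 9·11^1 + 2·11^2 + 10·11^3
  c_6 = 297 = 0·11^0 + 5·11^1 + 2·11^2
  c_7 = 1466 = 3·11^0 + 1·11^1 + 1·11^2 + 1·11^3
  c_8 = 13850 = 1·11^0 + 5·11^1 + 4·11^2 + 10·11^3
λ_0 = (5, 8, 10, 2, 2, 0, 3, 1)
λ_1 = (6, 2, 5, 6, 9, 5, 1, 5)
λ_2 = (5, 2, 4, 4, 2, 2, 1, 4)
λ_3 = (4, 9, 8, 5, 10, 0, 1, 10)

((5, 8, 10, 2, 2, 0, 3, 1), (6, 2, 5, 6, 9, 5, 1, 5), (5, 2, 4, 4, 2, 2, 1, 4), (4, 9, 8, 5, 10, 0, 1, 10))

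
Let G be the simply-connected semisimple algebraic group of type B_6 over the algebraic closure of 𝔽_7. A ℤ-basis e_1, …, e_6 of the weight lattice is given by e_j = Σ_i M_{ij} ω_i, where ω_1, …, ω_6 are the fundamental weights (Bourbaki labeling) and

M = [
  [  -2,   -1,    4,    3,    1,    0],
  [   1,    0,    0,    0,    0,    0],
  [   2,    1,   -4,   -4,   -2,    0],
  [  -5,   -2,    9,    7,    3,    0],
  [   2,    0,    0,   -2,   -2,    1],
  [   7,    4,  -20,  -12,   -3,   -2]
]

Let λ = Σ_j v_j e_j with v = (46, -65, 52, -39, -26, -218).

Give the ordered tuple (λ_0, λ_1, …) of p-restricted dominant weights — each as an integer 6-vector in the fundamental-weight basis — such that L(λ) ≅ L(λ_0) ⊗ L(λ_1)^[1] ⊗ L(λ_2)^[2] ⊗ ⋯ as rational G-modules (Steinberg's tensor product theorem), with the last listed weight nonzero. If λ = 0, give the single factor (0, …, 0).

((3, 4, 6, 3, 4, 4), (5, 6, 3, 2, 0, 0))

Compute c_i = Σ_j M_{ij} v_j with v = (46, -65, 52, -39, -26, -218):
  c_1 = (-2)·(46) + (-1)·(-65) + 4·52 + (3)·(-39) + (1)·(-26) + (0)·(-218) = 38
  c_2 = 1·46 + (0)·(-65) + 0·52 + (0)·(-39) + (0)·(-26) + (0)·(-218) = 46
  c_3 = 2·46 + (1)·(-65) + (-4)·(52) + (-4)·(-39) + (-2)·(-26) + (0)·(-218) = 27
  c_4 = (-5)·(46) + (-2)·(-65) + 9·52 + (7)·(-39) + (3)·(-26) + (0)·(-218) = 17
  c_5 = 2·46 + (0)·(-65) + 0·52 + (-2)·(-39) + (-2)·(-26) + (1)·(-218) = 4
  c_6 = 7·46 + (4)·(-65) + (-20)·(52) + (-12)·(-39) + (-3)·(-26) + (-2)·(-218) = 4
Writing each c_i in base p = 7:
  c_1 = 38 = 3·7^0 + 5·7^1
  c_2 = 46 = 4·7^0 + 6·7^1
  c_3 = 27 = 6·7^0 + 3·7^1
  c_4 = 17 = 3·7^0 + 2·7^1
  c_5 = 4 = 4·7^0
  c_6 = 4 = 4·7^0
p-restricted factor λ_0 = (3, 4, 6, 3, 4, 4)
p-restricted factor λ_1 = (5, 6, 3, 2, 0, 0)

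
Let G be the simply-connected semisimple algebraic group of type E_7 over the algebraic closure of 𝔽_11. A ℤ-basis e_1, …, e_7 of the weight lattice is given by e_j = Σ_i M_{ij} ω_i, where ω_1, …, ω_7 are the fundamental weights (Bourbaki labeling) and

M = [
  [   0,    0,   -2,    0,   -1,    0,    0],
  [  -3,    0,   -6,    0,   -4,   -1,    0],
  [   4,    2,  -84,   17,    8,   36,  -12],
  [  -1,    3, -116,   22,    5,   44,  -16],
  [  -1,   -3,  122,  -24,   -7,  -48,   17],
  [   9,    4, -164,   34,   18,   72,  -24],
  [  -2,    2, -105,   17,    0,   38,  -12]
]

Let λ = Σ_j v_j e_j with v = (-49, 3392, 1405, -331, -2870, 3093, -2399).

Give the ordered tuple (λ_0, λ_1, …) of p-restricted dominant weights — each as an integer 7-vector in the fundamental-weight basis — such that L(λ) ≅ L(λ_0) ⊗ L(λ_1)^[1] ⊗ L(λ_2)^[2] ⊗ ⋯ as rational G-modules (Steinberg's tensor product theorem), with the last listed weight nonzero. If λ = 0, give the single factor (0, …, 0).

((5, 5, 7, 1, 4, 10, 8), (5, 9, 10, 8, 6, 5, 4))

ω-coordinates c = M·v, v = (-49, 3392, 1405, -331, -2870, 3093, -2399):
  c_1 = (0)·(-49) + (0)·(3392) + (-2)·(1405) + (0)·(-331) + (-1)·(-2870) + (0)·(3093) + (0)·(-2399) = 60
  c_2 = (-3)·(-49) + (0)·(3392) + (-6)·(1405) + (0)·(-331) + (-4)·(-2870) + (-1)·(3093) + (0)·(-2399) = 104
  c_3 = (4)·(-49) + (2)·(3392) + (-84)·(1405) + (17)·(-331) + (8)·(-2870) + (36)·(3093) + (-12)·(-2399) = 117
  c_4 = (-1)·(-49) + (3)·(3392) + (-116)·(1405) + (22)·(-331) + (5)·(-2870) + (44)·(3093) + (-16)·(-2399) = 89
  c_5 = (-1)·(-49) + (-3)·(3392) + (122)·(1405) + (-24)·(-331) + (-7)·(-2870) + (-48)·(3093) + (17)·(-2399) = 70
  c_6 = (9)·(-49) + (4)·(3392) + (-164)·(1405) + (34)·(-331) + (18)·(-2870) + (72)·(3093) + (-24)·(-2399) = 65
  c_7 = (-2)·(-49) + (2)·(3392) + (-105)·(1405) + (17)·(-331) + (0)·(-2870) + (38)·(3093) + (-12)·(-2399) = 52
p = 11; digits c_i = Σ_j d_{ij}·11^j, 0 ≤ d_{ij} < 11:
  c_1 = 60 = 5·11^0 + 5·11^1
  c_2 = 104 = 5·11^0 + 9·11^1
  c_3 = 117 = 7·11^0 + 10·11^1
  c_4 = 89 = 1·11^0 + 8·11^1
  c_5 = 70 = 4·11^0 + 6·11^1
  c_6 = 65 = 10·11^0 + 5·11^1
  c_7 = 52 = 8·11^0 + 4·11^1
λ_0 = (5, 5, 7, 1, 4, 10, 8)
λ_1 = (5, 9, 10, 8, 6, 5, 4)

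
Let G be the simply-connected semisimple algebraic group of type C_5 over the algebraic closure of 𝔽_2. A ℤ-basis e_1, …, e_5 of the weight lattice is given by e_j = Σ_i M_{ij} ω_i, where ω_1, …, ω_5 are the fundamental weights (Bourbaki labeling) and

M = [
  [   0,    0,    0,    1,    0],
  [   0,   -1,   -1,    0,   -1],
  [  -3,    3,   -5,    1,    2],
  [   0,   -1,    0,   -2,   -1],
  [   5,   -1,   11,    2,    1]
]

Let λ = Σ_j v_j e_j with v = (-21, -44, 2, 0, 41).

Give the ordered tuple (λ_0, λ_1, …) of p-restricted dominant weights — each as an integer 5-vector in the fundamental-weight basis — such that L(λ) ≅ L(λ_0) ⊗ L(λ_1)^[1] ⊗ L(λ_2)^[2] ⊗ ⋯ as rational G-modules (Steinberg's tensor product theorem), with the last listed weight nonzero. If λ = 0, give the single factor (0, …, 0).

Change of basis e → ω: c = M·v where v = (-21, -44, 2, 0, 41):
  c_1 = (0)·(-21) + (0)·(-44) + 0·2 + 1·0 + 0·41 = 0
  c_2 = (0)·(-21) + (-1)·(-44) + (-1)·(2) + 0·0 + (-1)·(41) = 1
  c_3 = (-3)·(-21) + (3)·(-44) + (-5)·(2) + 1·0 + 2·41 = 3
  c_4 = (0)·(-21) + (-1)·(-44) + 0·2 + (-2)·(0) + (-1)·(41) = 3
  c_5 = (5)·(-21) + (-1)·(-44) + 11·2 + 2·0 + 1·41 = 2
Expand coordinatewise in base 2:
  c_1 = 0
  c_2 = 1 = 1·2^0
  c_3 = 3 = 1·2^0 + 1·2^1
  c_4 = 3 = 1·2^0 + 1·2^1
  c_5 = 2 = 0·2^0 + 1·2^1
Factor λ_0 = (0, 1, 1, 1, 0)
Factor λ_1 = (0, 0, 1, 1, 1)

((0, 1, 1, 1, 0), (0, 0, 1, 1, 1))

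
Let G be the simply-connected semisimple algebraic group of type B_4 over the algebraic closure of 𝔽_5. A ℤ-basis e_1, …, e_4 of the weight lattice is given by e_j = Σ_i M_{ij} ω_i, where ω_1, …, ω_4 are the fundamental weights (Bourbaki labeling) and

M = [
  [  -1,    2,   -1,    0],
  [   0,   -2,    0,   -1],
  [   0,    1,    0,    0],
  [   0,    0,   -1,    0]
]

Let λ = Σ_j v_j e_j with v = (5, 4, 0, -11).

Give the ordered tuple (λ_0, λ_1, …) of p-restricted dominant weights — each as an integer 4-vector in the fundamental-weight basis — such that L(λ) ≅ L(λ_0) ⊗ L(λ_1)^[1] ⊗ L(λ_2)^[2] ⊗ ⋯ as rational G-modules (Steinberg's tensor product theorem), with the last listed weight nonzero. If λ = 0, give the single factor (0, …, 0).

Change of basis e → ω: c = M·v where v = (5, 4, 0, -11):
  c_1 = (-1)·(5) + (2)·(4) + (-1)·(0) + (0)·(-11) = 3
  c_2 = (0)·(5) + (-2)·(4) + (0)·(0) + (-1)·(-11) = 3
  c_3 = (0)·(5) + (1)·(4) + (0)·(0) + (0)·(-11) = 4
  c_4 = (0)·(5) + (0)·(4) + (-1)·(0) + (0)·(-11) = 0
p = 5; digits c_i = Σ_j d_{ij}·5^j, 0 ≤ d_{ij} < 5:
  c_1 = 3 = 3·5^0
  c_2 = 3 = 3·5^0
  c_3 = 4 = 4·5^0
  c_4 = 0
λ_0 = (3, 3, 4, 0)

((3, 3, 4, 0),)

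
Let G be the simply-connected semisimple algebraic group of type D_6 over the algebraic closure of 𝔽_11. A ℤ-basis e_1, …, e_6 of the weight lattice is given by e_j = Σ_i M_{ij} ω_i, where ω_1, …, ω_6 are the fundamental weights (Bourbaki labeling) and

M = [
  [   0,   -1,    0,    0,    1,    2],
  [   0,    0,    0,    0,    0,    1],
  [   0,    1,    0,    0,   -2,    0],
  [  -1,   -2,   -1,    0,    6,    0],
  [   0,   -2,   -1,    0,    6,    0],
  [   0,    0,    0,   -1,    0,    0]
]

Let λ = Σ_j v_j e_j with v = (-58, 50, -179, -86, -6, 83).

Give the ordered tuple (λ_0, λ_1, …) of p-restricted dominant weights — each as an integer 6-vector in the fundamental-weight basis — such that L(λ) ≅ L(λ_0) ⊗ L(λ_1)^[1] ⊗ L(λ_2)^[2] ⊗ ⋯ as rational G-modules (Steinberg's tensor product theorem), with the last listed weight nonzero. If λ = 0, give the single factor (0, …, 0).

((0, 6, 7, 2, 10, 9), (10, 7, 5, 9, 3, 7))

Change of basis e → ω: c = M·v where v = (-58, 50, -179, -86, -6, 83):
  c_1 = 0*-58 + -1*50 + 0*-179 + 0*-86 + 1*-6 + 2*83 = 110
  c_2 = 0*-58 + 0*50 + 0*-179 + 0*-86 + 0*-6 + 1*83 = 83
  c_3 = 0*-58 + 1*50 + 0*-179 + 0*-86 + -2*-6 + 0*83 = 62
  c_4 = -1*-58 + -2*50 + -1*-179 + 0*-86 + 6*-6 + 0*83 = 101
  c_5 = 0*-58 + -2*50 + -1*-179 + 0*-86 + 6*-6 + 0*83 = 43
  c_6 = 0*-58 + 0*50 + 0*-179 + -1*-86 + 0*-6 + 0*83 = 86
Writing each c_i in base p = 11:
  c_1 = 110 = 0·11^0 + 10·11^1
  c_2 = 83 = 6·11^0 + 7·11^1
  c_3 = 62 = 7·11^0 + 5·11^1
  c_4 = 101 = 2·11^0 + 9·11^1
  c_5 = 43 = 10·11^0 + 3·11^1
  c_6 = 86 = 9·11^0 + 7·11^1
p-restricted factor λ_0 = (0, 6, 7, 2, 10, 9)
p-restricted factor λ_1 = (10, 7, 5, 9, 3, 7)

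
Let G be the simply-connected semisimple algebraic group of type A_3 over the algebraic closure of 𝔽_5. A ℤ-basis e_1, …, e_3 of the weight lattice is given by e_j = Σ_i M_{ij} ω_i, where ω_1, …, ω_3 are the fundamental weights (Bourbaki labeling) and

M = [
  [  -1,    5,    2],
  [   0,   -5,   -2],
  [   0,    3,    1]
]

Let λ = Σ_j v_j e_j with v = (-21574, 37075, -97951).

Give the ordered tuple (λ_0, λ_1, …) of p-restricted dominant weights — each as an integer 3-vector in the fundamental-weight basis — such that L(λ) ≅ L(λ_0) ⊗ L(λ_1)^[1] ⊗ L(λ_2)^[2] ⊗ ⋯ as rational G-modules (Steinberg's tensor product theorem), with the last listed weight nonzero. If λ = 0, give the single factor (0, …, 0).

ω-coordinates c = M·v, v = (-21574, 37075, -97951):
  c_1 = (-1)·(-21574) + 5·37075 + (2)·(-97951) = 11047
  c_2 = (0)·(-21574) + (-5)·(37075) + (-2)·(-97951) = 10527
  c_3 = (0)·(-21574) + 3·37075 + (1)·(-97951) = 13274
Writing each c_i in base p = 5:
  c_1 = 11047 = 2·5^0 + 4·5^1 + 1·5^2 + 3·5^3 + 2·5^4 + 3·5^5
  c_2 = 10527 = 2·5^0 + 0·5^1 + 1·5^2 + 4·5^3 + 1·5^4 + 3·5^5
  c_3 = 13274 = 4·5^0 + 4·5^1 + 0·5^2 + 1·5^3 + 1·5^4 + 4·5^5
Factor λ_0 = (2, 2, 4)
Factor λ_1 = (4, 0, 4)
Factor λ_2 = (1, 1, 0)
Factor λ_3 = (3, 4, 1)
Factor λ_4 = (2, 1, 1)
Factor λ_5 = (3, 3, 4)

((2, 2, 4), (4, 0, 4), (1, 1, 0), (3, 4, 1), (2, 1, 1), (3, 3, 4))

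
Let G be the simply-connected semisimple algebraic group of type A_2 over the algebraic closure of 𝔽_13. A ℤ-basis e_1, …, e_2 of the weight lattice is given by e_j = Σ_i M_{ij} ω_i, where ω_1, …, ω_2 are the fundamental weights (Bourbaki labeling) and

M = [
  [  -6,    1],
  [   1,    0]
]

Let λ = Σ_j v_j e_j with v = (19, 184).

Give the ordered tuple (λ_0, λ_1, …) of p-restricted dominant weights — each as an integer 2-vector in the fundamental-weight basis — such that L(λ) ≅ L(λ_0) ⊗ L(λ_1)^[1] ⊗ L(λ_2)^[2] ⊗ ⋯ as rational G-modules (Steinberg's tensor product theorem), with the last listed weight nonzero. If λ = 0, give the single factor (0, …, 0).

Change of basis e → ω: c = M·v where v = (19, 184):
  c_1 = (-6)·(19) + 1·184 = 70
  c_2 = 1·19 + 0·184 = 19
p = 13; digits c_i = Σ_j d_{ij}·13^j, 0 ≤ d_{ij} < 13:
  c_1 = 70 = 5·13^0 + 5·13^1
  c_2 = 19 = 6·13^0 + 1·13^1
p-restricted factor λ_0 = (5, 6)
p-restricted factor λ_1 = (5, 1)

((5, 6), (5, 1))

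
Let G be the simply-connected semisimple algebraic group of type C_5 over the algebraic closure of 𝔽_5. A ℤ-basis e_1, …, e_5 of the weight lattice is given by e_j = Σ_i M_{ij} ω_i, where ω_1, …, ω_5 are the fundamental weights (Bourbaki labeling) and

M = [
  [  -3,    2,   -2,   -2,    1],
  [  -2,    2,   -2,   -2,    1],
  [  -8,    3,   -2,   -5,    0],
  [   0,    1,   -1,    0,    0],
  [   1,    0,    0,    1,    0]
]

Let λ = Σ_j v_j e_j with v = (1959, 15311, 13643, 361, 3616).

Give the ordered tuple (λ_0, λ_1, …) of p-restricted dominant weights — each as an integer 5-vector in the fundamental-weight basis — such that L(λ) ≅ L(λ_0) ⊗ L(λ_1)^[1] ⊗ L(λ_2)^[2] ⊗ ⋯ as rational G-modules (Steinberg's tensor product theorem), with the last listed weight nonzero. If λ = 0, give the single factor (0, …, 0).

((3, 2, 0, 3, 0), (0, 2, 4, 3, 4), (4, 2, 1, 1, 2), (2, 3, 4, 3, 3), (0, 3, 1, 2, 3))

Change of basis e → ω: c = M·v where v = (1959, 15311, 13643, 361, 3616):
  c_1 = (-3)·(1959) + 2·15311 + (-2)·(13643) + (-2)·(361) + 1·3616 = 353
  c_2 = (-2)·(1959) + 2·15311 + (-2)·(13643) + (-2)·(361) + 1·3616 = 2312
  c_3 = (-8)·(1959) + 3·15311 + (-2)·(13643) + (-5)·(361) + 0·3616 = 1170
  c_4 = 0·1959 + 1·15311 + (-1)·(13643) + 0·361 + 0·3616 = 1668
  c_5 = 1·1959 + 0·15311 + 0·13643 + 1·361 + 0·3616 = 2320
Writing each c_i in base p = 5:
  c_1 = 353 = 3·5^0 + 0·5^1 + 4·5^2 + 2·5^3
  c_2 = 2312 = 2·5^0 + 2·5^1 + 2·5^2 + 3·5^3 + 3·5^4
  c_3 = 1170 = 0·5^0 + 4·5^1 + 1·5^2 + 4·5^3 + 1·5^4
  c_4 = 1668 = 3·5^0 + 3·5^1 + 1·5^2 + 3·5^3 + 2·5^4
  c_5 = 2320 = 0·5^0 + 4·5^1 + 2·5^2 + 3·5^3 + 3·5^4
Factor λ_0 = (3, 2, 0, 3, 0)
Factor λ_1 = (0, 2, 4, 3, 4)
Factor λ_2 = (4, 2, 1, 1, 2)
Factor λ_3 = (2, 3, 4, 3, 3)
Factor λ_4 = (0, 3, 1, 2, 3)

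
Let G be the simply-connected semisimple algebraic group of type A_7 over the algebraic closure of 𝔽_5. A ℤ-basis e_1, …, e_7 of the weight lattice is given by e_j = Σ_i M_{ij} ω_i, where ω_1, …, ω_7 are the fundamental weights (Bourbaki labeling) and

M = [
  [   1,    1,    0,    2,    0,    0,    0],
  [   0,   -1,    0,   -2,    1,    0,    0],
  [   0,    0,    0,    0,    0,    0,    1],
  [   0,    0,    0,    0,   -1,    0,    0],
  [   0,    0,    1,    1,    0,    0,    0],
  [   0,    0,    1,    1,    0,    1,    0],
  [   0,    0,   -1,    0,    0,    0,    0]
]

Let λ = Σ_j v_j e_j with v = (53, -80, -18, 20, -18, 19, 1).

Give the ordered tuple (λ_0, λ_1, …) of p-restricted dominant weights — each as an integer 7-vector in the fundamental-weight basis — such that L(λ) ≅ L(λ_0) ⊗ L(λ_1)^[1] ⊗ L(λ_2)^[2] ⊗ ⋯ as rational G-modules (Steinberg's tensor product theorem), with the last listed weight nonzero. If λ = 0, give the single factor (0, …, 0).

((3, 2, 1, 3, 2, 1, 3), (2, 4, 0, 3, 0, 4, 3))

Compute c_i = Σ_j M_{ij} v_j with v = (53, -80, -18, 20, -18, 19, 1):
  c_1 = 1*53 + 1*-80 + 0*-18 + 2*20 + 0*-18 + 0*19 + 0*1 = 13
  c_2 = 0*53 + -1*-80 + 0*-18 + -2*20 + 1*-18 + 0*19 + 0*1 = 22
  c_3 = 0*53 + 0*-80 + 0*-18 + 0*20 + 0*-18 + 0*19 + 1*1 = 1
  c_4 = 0*53 + 0*-80 + 0*-18 + 0*20 + -1*-18 + 0*19 + 0*1 = 18
  c_5 = 0*53 + 0*-80 + 1*-18 + 1*20 + 0*-18 + 0*19 + 0*1 = 2
  c_6 = 0*53 + 0*-80 + 1*-18 + 1*20 + 0*-18 + 1*19 + 0*1 = 21
  c_7 = 0*53 + 0*-80 + -1*-18 + 0*20 + 0*-18 + 0*19 + 0*1 = 18
Base-5 expansion of each c_i:
  c_1 = 13 = 3·5^0 + 2·5^1
  c_2 = 22 = 2·5^0 + 4·5^1
  c_3 = 1 = 1·5^0
  c_4 = 18 = 3·5^0 + 3·5^1
  c_5 = 2 = 2·5^0
  c_6 = 21 = 1·5^0 + 4·5^1
  c_7 = 18 = 3·5^0 + 3·5^1
Factor λ_0 = (3, 2, 1, 3, 2, 1, 3)
Factor λ_1 = (2, 4, 0, 3, 0, 4, 3)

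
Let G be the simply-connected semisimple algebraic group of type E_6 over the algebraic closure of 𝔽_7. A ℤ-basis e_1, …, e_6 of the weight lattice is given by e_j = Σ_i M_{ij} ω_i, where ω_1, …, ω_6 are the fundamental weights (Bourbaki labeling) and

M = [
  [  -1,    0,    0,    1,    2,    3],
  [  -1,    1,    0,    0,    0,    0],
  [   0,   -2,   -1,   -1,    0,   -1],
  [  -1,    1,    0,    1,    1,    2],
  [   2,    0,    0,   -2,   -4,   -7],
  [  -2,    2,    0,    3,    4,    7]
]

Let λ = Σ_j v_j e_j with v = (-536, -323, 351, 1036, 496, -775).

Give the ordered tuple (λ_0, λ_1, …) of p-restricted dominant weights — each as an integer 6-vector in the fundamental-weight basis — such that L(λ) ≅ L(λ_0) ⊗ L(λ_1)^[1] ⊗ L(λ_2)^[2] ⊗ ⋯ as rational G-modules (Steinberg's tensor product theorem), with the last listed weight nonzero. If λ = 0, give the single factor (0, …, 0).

((1, 3, 6, 6, 3, 2), (6, 2, 4, 6, 0, 6), (4, 4, 0, 3, 6, 1))

Compute c_i = Σ_j M_{ij} v_j with v = (-536, -323, 351, 1036, 496, -775):
  c_1 = -1*-536 + 0*-323 + 0*351 + 1*1036 + 2*496 + 3*-775 = 239
  c_2 = -1*-536 + 1*-323 + 0*351 + 0*1036 + 0*496 + 0*-775 = 213
  c_3 = 0*-536 + -2*-323 + -1*351 + -1*1036 + 0*496 + -1*-775 = 34
  c_4 = -1*-536 + 1*-323 + 0*351 + 1*1036 + 1*496 + 2*-775 = 195
  c_5 = 2*-536 + 0*-323 + 0*351 + -2*1036 + -4*496 + -7*-775 = 297
  c_6 = -2*-536 + 2*-323 + 0*351 + 3*1036 + 4*496 + 7*-775 = 93
Writing each c_i in base p = 7:
  c_1 = 239 = 1·7^0 + 6·7^1 + 4·7^2
  c_2 = 213 = 3·7^0 + 2·7^1 + 4·7^2
  c_3 = 34 = 6·7^0 + 4·7^1
  c_4 = 195 = 6·7^0 + 6·7^1 + 3·7^2
  c_5 = 297 = 3·7^0 + 0·7^1 + 6·7^2
  c_6 = 93 = 2·7^0 + 6·7^1 + 1·7^2
λ_0 = (1, 3, 6, 6, 3, 2)
λ_1 = (6, 2, 4, 6, 0, 6)
λ_2 = (4, 4, 0, 3, 6, 1)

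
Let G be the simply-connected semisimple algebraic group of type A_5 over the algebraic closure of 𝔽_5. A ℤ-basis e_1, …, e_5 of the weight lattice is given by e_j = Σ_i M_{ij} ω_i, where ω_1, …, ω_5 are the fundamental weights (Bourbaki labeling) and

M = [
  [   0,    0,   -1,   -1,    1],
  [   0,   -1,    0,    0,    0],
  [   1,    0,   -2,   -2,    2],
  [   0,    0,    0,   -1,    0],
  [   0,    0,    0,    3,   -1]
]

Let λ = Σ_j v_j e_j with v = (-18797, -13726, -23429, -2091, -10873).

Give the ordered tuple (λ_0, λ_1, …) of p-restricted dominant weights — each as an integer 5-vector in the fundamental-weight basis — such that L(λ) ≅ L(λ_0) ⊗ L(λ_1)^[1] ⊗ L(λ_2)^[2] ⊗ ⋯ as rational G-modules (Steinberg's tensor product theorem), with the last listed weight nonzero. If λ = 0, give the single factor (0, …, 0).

((2, 1, 2, 1, 0), (4, 0, 4, 3, 0), (0, 4, 4, 3, 4), (2, 4, 3, 1, 1), (3, 1, 1, 3, 2), (4, 4, 3, 0, 1))

Converting to the ω-basis (c_i = row i of M dotted with v = (-18797, -13726, -23429, -2091, -10873)):
  c_1 = (0)·(-18797) + (0)·(-13726) + (-1)·(-23429) + (-1)·(-2091) + (1)·(-10873) = 14647
  c_2 = (0)·(-18797) + (-1)·(-13726) + (0)·(-23429) + (0)·(-2091) + (0)·(-10873) = 13726
  c_3 = (1)·(-18797) + (0)·(-13726) + (-2)·(-23429) + (-2)·(-2091) + (2)·(-10873) = 10497
  c_4 = (0)·(-18797) + (0)·(-13726) + (0)·(-23429) + (-1)·(-2091) + (0)·(-10873) = 2091
  c_5 = (0)·(-18797) + (0)·(-13726) + (0)·(-23429) + (3)·(-2091) + (-1)·(-10873) = 4600
Base-5 expansion of each c_i:
  c_1 = 14647 = 2·5^0 + 4·5^1 + 0·5^2 + 2·5^3 + 3·5^4 + 4·5^5
  c_2 = 13726 = 1·5^0 + 0·5^1 + 4·5^2 + 4·5^3 + 1·5^4 + 4·5^5
  c_3 = 10497 = 2·5^0 + 4·5^1 + 4·5^2 + 3·5^3 + 1·5^4 + 3·5^5
  c_4 = 2091 = 1·5^0 + 3·5^1 + 3·5^2 + 1·5^3 + 3·5^4
  c_5 = 4600 = 0·5^0 + 0·5^1 + 4·5^2 + 1·5^3 + 2·5^4 + 1·5^5
Factor λ_0 = (2, 1, 2, 1, 0)
Factor λ_1 = (4, 0, 4, 3, 0)
Factor λ_2 = (0, 4, 4, 3, 4)
Factor λ_3 = (2, 4, 3, 1, 1)
Factor λ_4 = (3, 1, 1, 3, 2)
Factor λ_5 = (4, 4, 3, 0, 1)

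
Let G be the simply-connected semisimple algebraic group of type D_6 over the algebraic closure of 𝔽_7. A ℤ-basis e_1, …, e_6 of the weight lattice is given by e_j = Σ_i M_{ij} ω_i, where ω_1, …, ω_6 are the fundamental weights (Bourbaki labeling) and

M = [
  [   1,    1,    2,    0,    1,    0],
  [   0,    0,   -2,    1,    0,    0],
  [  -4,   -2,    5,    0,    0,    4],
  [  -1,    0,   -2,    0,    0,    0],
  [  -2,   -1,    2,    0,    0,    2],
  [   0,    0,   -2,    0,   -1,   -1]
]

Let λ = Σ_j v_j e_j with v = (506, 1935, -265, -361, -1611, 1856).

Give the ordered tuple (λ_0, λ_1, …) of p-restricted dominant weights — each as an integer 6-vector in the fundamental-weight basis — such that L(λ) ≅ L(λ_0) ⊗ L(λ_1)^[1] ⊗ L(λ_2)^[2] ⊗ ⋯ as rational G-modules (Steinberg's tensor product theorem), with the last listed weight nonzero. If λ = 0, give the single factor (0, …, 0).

((6, 1, 2, 3, 4, 5), (0, 3, 1, 3, 5, 5), (6, 3, 4, 0, 4, 5))

Compute c_i = Σ_j M_{ij} v_j with v = (506, 1935, -265, -361, -1611, 1856):
  c_1 = 1*506 + 1*1935 + 2*-265 + 0*-361 + 1*-1611 + 0*1856 = 300
  c_2 = 0*506 + 0*1935 + -2*-265 + 1*-361 + 0*-1611 + 0*1856 = 169
  c_3 = -4*506 + -2*1935 + 5*-265 + 0*-361 + 0*-1611 + 4*1856 = 205
  c_4 = -1*506 + 0*1935 + -2*-265 + 0*-361 + 0*-1611 + 0*1856 = 24
  c_5 = -2*506 + -1*1935 + 2*-265 + 0*-361 + 0*-1611 + 2*1856 = 235
  c_6 = 0*506 + 0*1935 + -2*-265 + 0*-361 + -1*-1611 + -1*1856 = 285
Expand coordinatewise in base 7:
  c_1 = 300 = 6·7^0 + 0·7^1 + 6·7^2
  c_2 = 169 = 1·7^0 + 3·7^1 + 3·7^2
  c_3 = 205 = 2·7^0 + 1·7^1 + 4·7^2
  c_4 = 24 = 3·7^0 + 3·7^1
  c_5 = 235 = 4·7^0 + 5·7^1 + 4·7^2
  c_6 = 285 = 5·7^0 + 5·7^1 + 5·7^2
λ_0 = (6, 1, 2, 3, 4, 5)
λ_1 = (0, 3, 1, 3, 5, 5)
λ_2 = (6, 3, 4, 0, 4, 5)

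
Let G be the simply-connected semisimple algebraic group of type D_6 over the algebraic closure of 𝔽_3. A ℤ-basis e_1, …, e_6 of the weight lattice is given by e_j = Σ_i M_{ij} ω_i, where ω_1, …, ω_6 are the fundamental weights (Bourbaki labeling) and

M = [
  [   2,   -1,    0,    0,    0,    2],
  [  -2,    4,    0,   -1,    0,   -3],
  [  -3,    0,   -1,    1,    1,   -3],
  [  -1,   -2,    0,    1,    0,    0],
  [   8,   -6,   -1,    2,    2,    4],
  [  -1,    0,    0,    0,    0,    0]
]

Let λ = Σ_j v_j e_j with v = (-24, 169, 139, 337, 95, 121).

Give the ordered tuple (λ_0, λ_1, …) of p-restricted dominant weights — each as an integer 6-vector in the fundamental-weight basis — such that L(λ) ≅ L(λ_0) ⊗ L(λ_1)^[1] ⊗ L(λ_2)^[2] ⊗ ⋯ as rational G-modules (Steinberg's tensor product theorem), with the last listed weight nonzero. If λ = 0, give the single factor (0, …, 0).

((1, 0, 2, 2, 0, 0), (2, 2, 0, 1, 1, 2), (2, 2, 0, 2, 0, 2))

Change of basis e → ω: c = M·v where v = (-24, 169, 139, 337, 95, 121):
  c_1 = (2)·(-24) + (-1)·(169) + (0)·(139) + (0)·(337) + (0)·(95) + (2)·(121) = 25
  c_2 = (-2)·(-24) + (4)·(169) + (0)·(139) + (-1)·(337) + (0)·(95) + (-3)·(121) = 24
  c_3 = (-3)·(-24) + (0)·(169) + (-1)·(139) + (1)·(337) + (1)·(95) + (-3)·(121) = 2
  c_4 = (-1)·(-24) + (-2)·(169) + (0)·(139) + (1)·(337) + (0)·(95) + (0)·(121) = 23
  c_5 = (8)·(-24) + (-6)·(169) + (-1)·(139) + (2)·(337) + (2)·(95) + (4)·(121) = 3
  c_6 = (-1)·(-24) + (0)·(169) + (0)·(139) + (0)·(337) + (0)·(95) + (0)·(121) = 24
Base-3 expansion of each c_i:
  c_1 = 25 = 1·3^0 + 2·3^1 + 2·3^2
  c_2 = 24 = 0·3^0 + 2·3^1 + 2·3^2
  c_3 = 2 = 2·3^0
  c_4 = 23 = 2·3^0 + 1·3^1 + 2·3^2
  c_5 = 3 = 0·3^0 + 1·3^1
  c_6 = 24 = 0·3^0 + 2·3^1 + 2·3^2
p-restricted factor λ_0 = (1, 0, 2, 2, 0, 0)
p-restricted factor λ_1 = (2, 2, 0, 1, 1, 2)
p-restricted factor λ_2 = (2, 2, 0, 2, 0, 2)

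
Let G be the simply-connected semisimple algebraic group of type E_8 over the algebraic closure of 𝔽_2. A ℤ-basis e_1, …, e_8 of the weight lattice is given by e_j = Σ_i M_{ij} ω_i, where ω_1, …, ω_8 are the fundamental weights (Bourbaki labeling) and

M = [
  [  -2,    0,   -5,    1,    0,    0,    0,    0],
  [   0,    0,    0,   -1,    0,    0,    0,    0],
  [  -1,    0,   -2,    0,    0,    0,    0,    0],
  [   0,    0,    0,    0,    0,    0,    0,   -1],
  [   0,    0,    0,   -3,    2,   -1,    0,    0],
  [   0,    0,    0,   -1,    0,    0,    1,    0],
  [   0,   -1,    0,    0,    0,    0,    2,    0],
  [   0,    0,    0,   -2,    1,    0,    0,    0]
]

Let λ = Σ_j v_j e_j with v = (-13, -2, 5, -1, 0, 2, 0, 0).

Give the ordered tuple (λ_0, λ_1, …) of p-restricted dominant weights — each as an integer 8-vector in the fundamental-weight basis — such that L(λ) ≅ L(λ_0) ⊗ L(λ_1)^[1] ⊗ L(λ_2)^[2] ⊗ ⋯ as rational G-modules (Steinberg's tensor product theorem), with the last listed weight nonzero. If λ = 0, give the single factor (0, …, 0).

((0, 1, 1, 0, 1, 1, 0, 0), (0, 0, 1, 0, 0, 0, 1, 1))

Change of basis e → ω: c = M·v where v = (-13, -2, 5, -1, 0, 2, 0, 0):
  c_1 = (-2)·(-13) + (0)·(-2) + (-5)·(5) + (1)·(-1) + (0)·(0) + (0)·(2) + (0)·(0) + (0)·(0) = 0
  c_2 = (0)·(-13) + (0)·(-2) + (0)·(5) + (-1)·(-1) + (0)·(0) + (0)·(2) + (0)·(0) + (0)·(0) = 1
  c_3 = (-1)·(-13) + (0)·(-2) + (-2)·(5) + (0)·(-1) + (0)·(0) + (0)·(2) + (0)·(0) + (0)·(0) = 3
  c_4 = (0)·(-13) + (0)·(-2) + (0)·(5) + (0)·(-1) + (0)·(0) + (0)·(2) + (0)·(0) + (-1)·(0) = 0
  c_5 = (0)·(-13) + (0)·(-2) + (0)·(5) + (-3)·(-1) + (2)·(0) + (-1)·(2) + (0)·(0) + (0)·(0) = 1
  c_6 = (0)·(-13) + (0)·(-2) + (0)·(5) + (-1)·(-1) + (0)·(0) + (0)·(2) + (1)·(0) + (0)·(0) = 1
  c_7 = (0)·(-13) + (-1)·(-2) + (0)·(5) + (0)·(-1) + (0)·(0) + (0)·(2) + (2)·(0) + (0)·(0) = 2
  c_8 = (0)·(-13) + (0)·(-2) + (0)·(5) + (-2)·(-1) + (1)·(0) + (0)·(2) + (0)·(0) + (0)·(0) = 2
Base-2 expansion of each c_i:
  c_1 = 0
  c_2 = 1 = 1·2^0
  c_3 = 3 = 1·2^0 + 1·2^1
  c_4 = 0
  c_5 = 1 = 1·2^0
  c_6 = 1 = 1·2^0
  c_7 = 2 = 0·2^0 + 1·2^1
  c_8 = 2 = 0·2^0 + 1·2^1
λ_0 = (0, 1, 1, 0, 1, 1, 0, 0)
λ_1 = (0, 0, 1, 0, 0, 0, 1, 1)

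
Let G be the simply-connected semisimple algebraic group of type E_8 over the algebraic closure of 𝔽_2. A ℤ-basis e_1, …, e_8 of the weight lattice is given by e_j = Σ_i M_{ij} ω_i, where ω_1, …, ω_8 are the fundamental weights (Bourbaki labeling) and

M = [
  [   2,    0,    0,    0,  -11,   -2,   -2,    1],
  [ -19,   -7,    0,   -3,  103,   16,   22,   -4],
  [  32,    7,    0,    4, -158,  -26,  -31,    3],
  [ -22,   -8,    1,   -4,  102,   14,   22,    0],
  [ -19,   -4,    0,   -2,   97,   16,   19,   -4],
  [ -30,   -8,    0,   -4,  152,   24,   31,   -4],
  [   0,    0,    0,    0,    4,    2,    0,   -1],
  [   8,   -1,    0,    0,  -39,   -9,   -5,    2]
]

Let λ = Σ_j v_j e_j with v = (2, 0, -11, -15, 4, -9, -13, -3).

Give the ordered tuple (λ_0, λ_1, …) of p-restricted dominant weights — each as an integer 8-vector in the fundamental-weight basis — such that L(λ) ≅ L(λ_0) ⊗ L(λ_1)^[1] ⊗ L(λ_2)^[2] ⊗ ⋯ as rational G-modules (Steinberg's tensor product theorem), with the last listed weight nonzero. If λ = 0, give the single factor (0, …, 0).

((1, 1, 0, 1, 1, 1, 1, 0),)

In the fundamental-weight basis, λ has coordinates c = M·v (v = (2, 0, -11, -15, 4, -9, -13, -3)):
  c_1 = (2)·(2) + (0)·(0) + (0)·(-11) + (0)·(-15) + (-11)·(4) + (-2)·(-9) + (-2)·(-13) + (1)·(-3) = 1
  c_2 = (-19)·(2) + (-7)·(0) + (0)·(-11) + (-3)·(-15) + (103)·(4) + (16)·(-9) + (22)·(-13) + (-4)·(-3) = 1
  c_3 = (32)·(2) + (7)·(0) + (0)·(-11) + (4)·(-15) + (-158)·(4) + (-26)·(-9) + (-31)·(-13) + (3)·(-3) = 0
  c_4 = (-22)·(2) + (-8)·(0) + (1)·(-11) + (-4)·(-15) + (102)·(4) + (14)·(-9) + (22)·(-13) + (0)·(-3) = 1
  c_5 = (-19)·(2) + (-4)·(0) + (0)·(-11) + (-2)·(-15) + (97)·(4) + (16)·(-9) + (19)·(-13) + (-4)·(-3) = 1
  c_6 = (-30)·(2) + (-8)·(0) + (0)·(-11) + (-4)·(-15) + (152)·(4) + (24)·(-9) + (31)·(-13) + (-4)·(-3) = 1
  c_7 = (0)·(2) + (0)·(0) + (0)·(-11) + (0)·(-15) + (4)·(4) + (2)·(-9) + (0)·(-13) + (-1)·(-3) = 1
  c_8 = (8)·(2) + (-1)·(0) + (0)·(-11) + (0)·(-15) + (-39)·(4) + (-9)·(-9) + (-5)·(-13) + (2)·(-3) = 0
p = 2; digits c_i = Σ_j d_{ij}·2^j, 0 ≤ d_{ij} < 2:
  c_1 = 1 = 1·2^0
  c_2 = 1 = 1·2^0
  c_3 = 0
  c_4 = 1 = 1·2^0
  c_5 = 1 = 1·2^0
  c_6 = 1 = 1·2^0
  c_7 = 1 = 1·2^0
  c_8 = 0
Factor λ_0 = (1, 1, 0, 1, 1, 1, 1, 0)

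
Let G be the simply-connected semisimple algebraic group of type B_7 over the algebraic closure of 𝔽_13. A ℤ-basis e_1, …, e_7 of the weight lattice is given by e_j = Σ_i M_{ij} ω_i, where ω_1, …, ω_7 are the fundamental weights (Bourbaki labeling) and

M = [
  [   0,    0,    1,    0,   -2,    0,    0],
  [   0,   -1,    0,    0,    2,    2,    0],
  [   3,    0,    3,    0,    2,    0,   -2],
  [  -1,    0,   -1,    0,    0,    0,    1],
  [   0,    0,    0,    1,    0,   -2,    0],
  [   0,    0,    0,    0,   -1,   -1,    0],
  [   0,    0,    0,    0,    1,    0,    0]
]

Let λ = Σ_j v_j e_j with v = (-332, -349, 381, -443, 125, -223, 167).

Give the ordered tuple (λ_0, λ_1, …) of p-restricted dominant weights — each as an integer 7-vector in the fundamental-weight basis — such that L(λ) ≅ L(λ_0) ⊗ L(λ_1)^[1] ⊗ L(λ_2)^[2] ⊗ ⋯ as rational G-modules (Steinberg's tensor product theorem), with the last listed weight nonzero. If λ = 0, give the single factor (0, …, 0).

In the fundamental-weight basis, λ has coordinates c = M·v (v = (-332, -349, 381, -443, 125, -223, 167)):
  c_1 = 0*-332 + 0*-349 + 1*381 + 0*-443 + -2*125 + 0*-223 + 0*167 = 131
  c_2 = 0*-332 + -1*-349 + 0*381 + 0*-443 + 2*125 + 2*-223 + 0*167 = 153
  c_3 = 3*-332 + 0*-349 + 3*381 + 0*-443 + 2*125 + 0*-223 + -2*167 = 63
  c_4 = -1*-332 + 0*-349 + -1*381 + 0*-443 + 0*125 + 0*-223 + 1*167 = 118
  c_5 = 0*-332 + 0*-349 + 0*381 + 1*-443 + 0*125 + -2*-223 + 0*167 = 3
  c_6 = 0*-332 + 0*-349 + 0*381 + 0*-443 + -1*125 + -1*-223 + 0*167 = 98
  c_7 = 0*-332 + 0*-349 + 0*381 + 0*-443 + 1*125 + 0*-223 + 0*167 = 125
p = 13; digits c_i = Σ_j d_{ij}·13^j, 0 ≤ d_{ij} < 13:
  c_1 = 131 = 1·13^0 + 10·13^1
  c_2 = 153 = 10·13^0 + 11·13^1
  c_3 = 63 = 11·13^0 + 4·13^1
  c_4 = 118 = 1·13^0 + 9·13^1
  c_5 = 3 = 3·13^0
  c_6 = 98 = 7·13^0 + 7·13^1
  c_7 = 125 = 8·13^0 + 9·13^1
Factor λ_0 = (1, 10, 11, 1, 3, 7, 8)
Factor λ_1 = (10, 11, 4, 9, 0, 7, 9)

((1, 10, 11, 1, 3, 7, 8), (10, 11, 4, 9, 0, 7, 9))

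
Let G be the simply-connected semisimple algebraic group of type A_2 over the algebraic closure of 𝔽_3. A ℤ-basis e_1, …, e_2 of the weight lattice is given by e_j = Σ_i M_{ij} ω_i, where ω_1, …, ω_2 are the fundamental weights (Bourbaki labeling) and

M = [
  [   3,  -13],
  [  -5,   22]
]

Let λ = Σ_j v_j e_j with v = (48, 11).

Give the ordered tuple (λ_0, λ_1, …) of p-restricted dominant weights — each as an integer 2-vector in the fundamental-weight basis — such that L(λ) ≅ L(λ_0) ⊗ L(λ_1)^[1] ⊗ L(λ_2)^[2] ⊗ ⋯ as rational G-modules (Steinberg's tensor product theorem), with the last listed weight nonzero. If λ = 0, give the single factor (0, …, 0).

ω-coordinates c = M·v, v = (48, 11):
  c_1 = (3)·(48) + (-13)·(11) = 1
  c_2 = (-5)·(48) + (22)·(11) = 2
Base-3 expansion of each c_i:
  c_1 = 1 = 1·3^0
  c_2 = 2 = 2·3^0
Factor λ_0 = (1, 2)

((1, 2),)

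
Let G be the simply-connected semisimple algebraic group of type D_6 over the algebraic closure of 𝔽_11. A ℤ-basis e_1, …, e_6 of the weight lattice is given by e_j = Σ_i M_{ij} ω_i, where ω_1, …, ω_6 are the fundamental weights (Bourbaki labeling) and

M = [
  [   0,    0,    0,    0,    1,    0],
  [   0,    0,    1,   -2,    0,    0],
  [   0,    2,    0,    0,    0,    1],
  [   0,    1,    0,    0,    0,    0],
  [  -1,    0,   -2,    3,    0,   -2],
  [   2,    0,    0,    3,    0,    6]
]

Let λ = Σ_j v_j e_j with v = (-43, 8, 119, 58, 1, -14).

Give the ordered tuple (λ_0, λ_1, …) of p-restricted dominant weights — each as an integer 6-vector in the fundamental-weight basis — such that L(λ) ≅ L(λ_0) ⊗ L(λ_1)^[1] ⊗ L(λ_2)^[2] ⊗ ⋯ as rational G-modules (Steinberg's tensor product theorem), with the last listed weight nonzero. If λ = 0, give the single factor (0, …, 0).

In the fundamental-weight basis, λ has coordinates c = M·v (v = (-43, 8, 119, 58, 1, -14)):
  c_1 = 0*-43 + 0*8 + 0*119 + 0*58 + 1*1 + 0*-14 = 1
  c_2 = 0*-43 + 0*8 + 1*119 + -2*58 + 0*1 + 0*-14 = 3
  c_3 = 0*-43 + 2*8 + 0*119 + 0*58 + 0*1 + 1*-14 = 2
  c_4 = 0*-43 + 1*8 + 0*119 + 0*58 + 0*1 + 0*-14 = 8
  c_5 = -1*-43 + 0*8 + -2*119 + 3*58 + 0*1 + -2*-14 = 7
  c_6 = 2*-43 + 0*8 + 0*119 + 3*58 + 0*1 + 6*-14 = 4
Expand coordinatewise in base 11:
  c_1 = 1 = 1·11^0
  c_2 = 3 = 3·11^0
  c_3 = 2 = 2·11^0
  c_4 = 8 = 8·11^0
  c_5 = 7 = 7·11^0
  c_6 = 4 = 4·11^0
λ_0 = (1, 3, 2, 8, 7, 4)

((1, 3, 2, 8, 7, 4),)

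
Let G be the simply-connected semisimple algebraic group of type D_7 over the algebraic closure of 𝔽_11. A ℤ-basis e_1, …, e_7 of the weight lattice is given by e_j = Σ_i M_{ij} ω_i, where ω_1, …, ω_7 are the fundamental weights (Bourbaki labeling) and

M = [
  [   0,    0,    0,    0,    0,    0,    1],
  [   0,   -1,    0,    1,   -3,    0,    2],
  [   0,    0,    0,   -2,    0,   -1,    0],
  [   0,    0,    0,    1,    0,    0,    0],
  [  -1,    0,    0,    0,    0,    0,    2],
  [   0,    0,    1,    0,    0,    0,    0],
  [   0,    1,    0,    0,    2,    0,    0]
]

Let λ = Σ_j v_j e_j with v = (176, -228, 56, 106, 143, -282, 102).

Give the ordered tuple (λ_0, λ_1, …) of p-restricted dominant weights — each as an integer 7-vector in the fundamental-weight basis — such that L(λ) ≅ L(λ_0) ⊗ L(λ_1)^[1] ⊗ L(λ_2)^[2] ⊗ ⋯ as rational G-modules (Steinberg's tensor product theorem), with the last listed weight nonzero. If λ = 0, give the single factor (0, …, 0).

Change of basis e → ω: c = M·v where v = (176, -228, 56, 106, 143, -282, 102):
  c_1 = 0*176 + 0*-228 + 0*56 + 0*106 + 0*143 + 0*-282 + 1*102 = 102
  c_2 = 0*176 + -1*-228 + 0*56 + 1*106 + -3*143 + 0*-282 + 2*102 = 109
  c_3 = 0*176 + 0*-228 + 0*56 + -2*106 + 0*143 + -1*-282 + 0*102 = 70
  c_4 = 0*176 + 0*-228 + 0*56 + 1*106 + 0*143 + 0*-282 + 0*102 = 106
  c_5 = -1*176 + 0*-228 + 0*56 + 0*106 + 0*143 + 0*-282 + 2*102 = 28
  c_6 = 0*176 + 0*-228 + 1*56 + 0*106 + 0*143 + 0*-282 + 0*102 = 56
  c_7 = 0*176 + 1*-228 + 0*56 + 0*106 + 2*143 + 0*-282 + 0*102 = 58
Base-11 expansion of each c_i:
  c_1 = 102 = 3·11^0 + 9·11^1
  c_2 = 109 = 10·11^0 + 9·11^1
  c_3 = 70 = 4·11^0 + 6·11^1
  c_4 = 106 = 7·11^0 + 9·11^1
  c_5 = 28 = 6·11^0 + 2·11^1
  c_6 = 56 = 1·11^0 + 5·11^1
  c_7 = 58 = 3·11^0 + 5·11^1
Factor λ_0 = (3, 10, 4, 7, 6, 1, 3)
Factor λ_1 = (9, 9, 6, 9, 2, 5, 5)

((3, 10, 4, 7, 6, 1, 3), (9, 9, 6, 9, 2, 5, 5))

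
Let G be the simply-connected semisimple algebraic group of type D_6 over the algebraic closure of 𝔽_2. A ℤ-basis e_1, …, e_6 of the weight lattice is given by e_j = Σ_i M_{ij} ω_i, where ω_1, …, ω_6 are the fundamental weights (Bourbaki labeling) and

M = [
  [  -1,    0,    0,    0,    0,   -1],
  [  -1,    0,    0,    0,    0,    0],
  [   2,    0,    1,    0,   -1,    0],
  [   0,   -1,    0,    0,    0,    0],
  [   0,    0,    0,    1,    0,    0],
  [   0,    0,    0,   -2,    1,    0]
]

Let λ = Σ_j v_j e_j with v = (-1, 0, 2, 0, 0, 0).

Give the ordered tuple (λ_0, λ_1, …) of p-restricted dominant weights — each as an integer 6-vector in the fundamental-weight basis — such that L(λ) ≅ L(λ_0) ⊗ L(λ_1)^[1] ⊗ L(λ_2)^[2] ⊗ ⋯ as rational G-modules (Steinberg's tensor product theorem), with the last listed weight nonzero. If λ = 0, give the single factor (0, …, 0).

((1, 1, 0, 0, 0, 0),)

In the fundamental-weight basis, λ has coordinates c = M·v (v = (-1, 0, 2, 0, 0, 0)):
  c_1 = (-1)·(-1) + (0)·(0) + (0)·(2) + (0)·(0) + (0)·(0) + (-1)·(0) = 1
  c_2 = (-1)·(-1) + (0)·(0) + (0)·(2) + (0)·(0) + (0)·(0) + (0)·(0) = 1
  c_3 = (2)·(-1) + (0)·(0) + (1)·(2) + (0)·(0) + (-1)·(0) + (0)·(0) = 0
  c_4 = (0)·(-1) + (-1)·(0) + (0)·(2) + (0)·(0) + (0)·(0) + (0)·(0) = 0
  c_5 = (0)·(-1) + (0)·(0) + (0)·(2) + (1)·(0) + (0)·(0) + (0)·(0) = 0
  c_6 = (0)·(-1) + (0)·(0) + (0)·(2) + (-2)·(0) + (1)·(0) + (0)·(0) = 0
Base-2 expansion of each c_i:
  c_1 = 1 = 1·2^0
  c_2 = 1 = 1·2^0
  c_3 = 0
  c_4 = 0
  c_5 = 0
  c_6 = 0
Factor λ_0 = (1, 1, 0, 0, 0, 0)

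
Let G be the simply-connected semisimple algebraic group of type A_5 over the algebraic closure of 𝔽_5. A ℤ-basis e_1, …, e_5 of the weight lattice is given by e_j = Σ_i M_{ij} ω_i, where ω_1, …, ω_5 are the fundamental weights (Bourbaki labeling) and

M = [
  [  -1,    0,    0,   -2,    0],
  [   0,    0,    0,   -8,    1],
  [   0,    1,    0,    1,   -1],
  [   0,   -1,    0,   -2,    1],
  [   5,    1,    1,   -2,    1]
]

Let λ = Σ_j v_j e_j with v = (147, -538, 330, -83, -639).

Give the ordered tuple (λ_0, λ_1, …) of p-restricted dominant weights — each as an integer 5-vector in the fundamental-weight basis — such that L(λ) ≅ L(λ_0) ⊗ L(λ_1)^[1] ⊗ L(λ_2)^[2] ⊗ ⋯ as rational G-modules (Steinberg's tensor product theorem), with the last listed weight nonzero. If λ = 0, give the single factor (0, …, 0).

((4, 0, 3, 0, 4), (3, 0, 3, 3, 0), (0, 1, 0, 2, 2))

Change of basis e → ω: c = M·v where v = (147, -538, 330, -83, -639):
  c_1 = -1*147 + 0*-538 + 0*330 + -2*-83 + 0*-639 = 19
  c_2 = 0*147 + 0*-538 + 0*330 + -8*-83 + 1*-639 = 25
  c_3 = 0*147 + 1*-538 + 0*330 + 1*-83 + -1*-639 = 18
  c_4 = 0*147 + -1*-538 + 0*330 + -2*-83 + 1*-639 = 65
  c_5 = 5*147 + 1*-538 + 1*330 + -2*-83 + 1*-639 = 54
Writing each c_i in base p = 5:
  c_1 = 19 = 4·5^0 + 3·5^1
  c_2 = 25 = 0·5^0 + 0·5^1 + 1·5^2
  c_3 = 18 = 3·5^0 + 3·5^1
  c_4 = 65 = 0·5^0 + 3·5^1 + 2·5^2
  c_5 = 54 = 4·5^0 + 0·5^1 + 2·5^2
λ_0 = (4, 0, 3, 0, 4)
λ_1 = (3, 0, 3, 3, 0)
λ_2 = (0, 1, 0, 2, 2)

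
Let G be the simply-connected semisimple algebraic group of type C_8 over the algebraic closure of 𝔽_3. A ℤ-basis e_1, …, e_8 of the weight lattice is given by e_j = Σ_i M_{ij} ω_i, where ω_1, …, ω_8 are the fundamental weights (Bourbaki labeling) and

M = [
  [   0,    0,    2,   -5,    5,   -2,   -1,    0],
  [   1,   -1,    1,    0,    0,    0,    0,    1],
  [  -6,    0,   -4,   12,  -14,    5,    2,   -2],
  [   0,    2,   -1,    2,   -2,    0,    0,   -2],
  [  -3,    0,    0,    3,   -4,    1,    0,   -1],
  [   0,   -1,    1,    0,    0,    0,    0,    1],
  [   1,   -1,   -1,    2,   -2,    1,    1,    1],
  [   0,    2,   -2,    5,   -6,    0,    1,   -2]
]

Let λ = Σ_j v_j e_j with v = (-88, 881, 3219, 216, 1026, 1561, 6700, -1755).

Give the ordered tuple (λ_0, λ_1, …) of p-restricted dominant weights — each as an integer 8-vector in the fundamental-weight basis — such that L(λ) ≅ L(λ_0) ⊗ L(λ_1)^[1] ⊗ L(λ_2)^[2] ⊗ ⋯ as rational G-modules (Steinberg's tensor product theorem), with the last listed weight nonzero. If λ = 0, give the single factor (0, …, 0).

Compute c_i = Σ_j M_{ij} v_j with v = (-88, 881, 3219, 216, 1026, 1561, 6700, -1755):
  c_1 = (0)·(-88) + (0)·(881) + (2)·(3219) + (-5)·(216) + (5)·(1026) + (-2)·(1561) + (-1)·(6700) + (0)·(-1755) = 666
  c_2 = (1)·(-88) + (-1)·(881) + (1)·(3219) + (0)·(216) + (0)·(1026) + (0)·(1561) + (0)·(6700) + (1)·(-1755) = 495
  c_3 = (-6)·(-88) + (0)·(881) + (-4)·(3219) + (12)·(216) + (-14)·(1026) + (5)·(1561) + (2)·(6700) + (-2)·(-1755) = 595
  c_4 = (0)·(-88) + (2)·(881) + (-1)·(3219) + (2)·(216) + (-2)·(1026) + (0)·(1561) + (0)·(6700) + (-2)·(-1755) = 433
  c_5 = (-3)·(-88) + (0)·(881) + (0)·(3219) + (3)·(216) + (-4)·(1026) + (1)·(1561) + (0)·(6700) + (-1)·(-1755) = 124
  c_6 = (0)·(-88) + (-1)·(881) + (1)·(3219) + (0)·(216) + (0)·(1026) + (0)·(1561) + (0)·(6700) + (1)·(-1755) = 583
  c_7 = (1)·(-88) + (-1)·(881) + (-1)·(3219) + (2)·(216) + (-2)·(1026) + (1)·(1561) + (1)·(6700) + (1)·(-1755) = 698
  c_8 = (0)·(-88) + (2)·(881) + (-2)·(3219) + (5)·(216) + (-6)·(1026) + (0)·(1561) + (1)·(6700) + (-2)·(-1755) = 458
Writing each c_i in base p = 3:
  c_1 = 666 = 0·3^0 + 0·3^1 + 2·3^2 + 0·3^3 + 2·3^4 + 2·3^5
  c_2 = 495 = 0·3^0 + 0·3^1 + 1·3^2 + 0·3^3 + 0·3^4 + 2·3^5
  c_3 = 595 = 1·3^0 + 0·3^1 + 0·3^2 + 1·3^3 + 1·3^4 + 2·3^5
  c_4 = 433 = 1·3^0 + 0·3^1 + 0·3^2 + 1·3^3 + 2·3^4 + 1·3^5
  c_5 = 124 = 1·3^0 + 2·3^1 + 1·3^2 + 1·3^3 + 1·3^4
  c_6 = 583 = 1·3^0 + 2·3^1 + 1·3^2 + 0·3^3 + 1·3^4 + 2·3^5
  c_7 = 698 = 2·3^0 + 1·3^1 + 2·3^2 + 1·3^3 + 2·3^4 + 2·3^5
  c_8 = 458 = 2·3^0 + 2·3^1 + 2·3^2 + 1·3^3 + 2·3^4 + 1·3^5
λ_0 = (0, 0, 1, 1, 1, 1, 2, 2)
λ_1 = (0, 0, 0, 0, 2, 2, 1, 2)
λ_2 = (2, 1, 0, 0, 1, 1, 2, 2)
λ_3 = (0, 0, 1, 1, 1, 0, 1, 1)
λ_4 = (2, 0, 1, 2, 1, 1, 2, 2)
λ_5 = (2, 2, 2, 1, 0, 2, 2, 1)

((0, 0, 1, 1, 1, 1, 2, 2), (0, 0, 0, 0, 2, 2, 1, 2), (2, 1, 0, 0, 1, 1, 2, 2), (0, 0, 1, 1, 1, 0, 1, 1), (2, 0, 1, 2, 1, 1, 2, 2), (2, 2, 2, 1, 0, 2, 2, 1))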